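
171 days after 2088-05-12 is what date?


Start: 2088-05-12, add 171 days
May 2088 has 31 days: 31 - 12 = 19 days to May 31 -> 152 left
June 2088 has 30 days -> 122 left
July 2088 has 31 days -> 91 left
August 2088 has 31 days -> 60 left
September 2088 has 30 days -> 30 left
October 2088: 30 <= 31 -> lands on October 30

Result: 2088-10-30


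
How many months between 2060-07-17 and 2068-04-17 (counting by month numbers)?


From July 2060 to April 2068
8 years * 12 = 96 months, minus 3 months = 93

93 months


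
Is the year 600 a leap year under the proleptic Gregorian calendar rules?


Gregorian leap year rule: divisible by 4, but not by 100, unless also by 400.
600 is divisible by 100 but not 400 -> not a leap year

No


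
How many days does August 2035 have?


August 2035

31 days


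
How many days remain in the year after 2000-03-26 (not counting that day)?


Day of year: 86 of 366
Remaining = 366 - 86

280 days


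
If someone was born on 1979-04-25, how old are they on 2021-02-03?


Birth: 1979-04-25
Reference: 2021-02-03
Year difference: 2021 - 1979 = 42
Birthday not yet reached in 2021, subtract 1

41 years old


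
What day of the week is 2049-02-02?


Date: February 2, 2049
Anchor: Jan 1, 2049. With p = 2049 - 1 = 2048: (p + p//4 - p//100 + p//400) mod 7 = (2048 + 512 - 20 + 5) mod 7 = 2545 mod 7 = 4 -> Friday (Mon=0 ... Sun=6)
Days before February (Jan): 31; offset = 31 + 2 - 1 = 32
Weekday index = (4 + 32) mod 7 = 1

Day of the week: Tuesday


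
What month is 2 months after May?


May is month 5
5 + 2 = 7

July


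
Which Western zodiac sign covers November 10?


Date: November 10
Conventional tropical zodiac dates: Scorpio from October 23 onward; Sagittarius starts November 22
November 10 falls within the Scorpio range

Scorpio


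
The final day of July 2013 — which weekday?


July 2013 has 31 days
Anchor: Jan 1, 2013. With p = 2013 - 1 = 2012: (p + p//4 - p//100 + p//400) mod 7 = (2012 + 503 - 20 + 5) mod 7 = 2500 mod 7 = 1 -> Tuesday (Mon=0 ... Sun=6)
Days before July (Jan-Jun): 181; July 1 index = (1 + 181) mod 7 = 0 -> Monday
Last day offset: 31 - 1 = 30 days
Weekday index = (0 + 30) mod 7 = 2

Wednesday, July 31


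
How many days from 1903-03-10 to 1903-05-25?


From 1903-03-10 to 1903-05-25
1903-03-10: days before March = 31 + 28 = 59 (1903 is not a leap year); day of year = 59 + 10 = 69
1903-05-25: days before May = 31 + 28 + 31 + 30 = 120 (1903 is not a leap year); day of year = 120 + 25 = 145
Same year: 145 - 69 = 76

76 days


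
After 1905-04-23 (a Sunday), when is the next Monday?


Current: Sunday
Target: Monday
Days ahead: 1

Next Monday: 1905-04-24


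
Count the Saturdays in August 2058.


August 2058 has 31 days
Anchor: Jan 1, 2058. With p = 2058 - 1 = 2057: (p + p//4 - p//100 + p//400) mod 7 = (2057 + 514 - 20 + 5) mod 7 = 2556 mod 7 = 1 -> Tuesday (Mon=0 ... Sun=6)
Days before August (Jan-Jul): 212; August 1 index = (1 + 212) mod 7 = 3 -> Thursday
First Saturday is August 3
Saturdays: 3, 10, 17, 24, 31

5 Saturdays


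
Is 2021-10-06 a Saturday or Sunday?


Anchor: Jan 1, 2021. With p = 2021 - 1 = 2020: (p + p//4 - p//100 + p//400) mod 7 = (2020 + 505 - 20 + 5) mod 7 = 2510 mod 7 = 4 -> Friday (Mon=0 ... Sun=6)
Day of year: 279; offset = 278
Weekday index = (4 + 278) mod 7 = 2 -> Wednesday
Weekend days: Saturday, Sunday

No


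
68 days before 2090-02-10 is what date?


Start: 2090-02-10, subtract 68 days
Back 10 days from February 10 reaches January 31, 2090 -> 58 left
January 2090 has 31 days -> back to December 31, 2089 -> 27 left
December 2089: 31 - 27 = 4 -> lands on December 4

Result: 2089-12-04


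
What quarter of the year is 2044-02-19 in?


Month: February (month 2)
Q1: Jan-Mar, Q2: Apr-Jun, Q3: Jul-Sep, Q4: Oct-Dec

Q1


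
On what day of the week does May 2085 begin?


Target: May 1, 2085
Anchor: Jan 1, 2085. With p = 2085 - 1 = 2084: (p + p//4 - p//100 + p//400) mod 7 = (2084 + 521 - 20 + 5) mod 7 = 2590 mod 7 = 0 -> Monday (Mon=0 ... Sun=6)
Days before May (Jan-Apr): 120 days
Weekday index = (0 + 120) mod 7 = 1

Tuesday


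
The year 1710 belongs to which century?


Century = (year - 1) // 100 + 1
= (1710 - 1) // 100 + 1
= 1709 // 100 + 1
= 17 + 1

18th century


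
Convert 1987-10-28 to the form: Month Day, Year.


ISO 1987-10-28 parses as year=1987, month=10, day=28
Month 10 -> October

October 28, 1987


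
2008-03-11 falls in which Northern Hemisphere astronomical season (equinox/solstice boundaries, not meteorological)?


Date: March 11
Astronomical Winter (approx.; exact equinox/solstice day varies by year): December 21 to March 19
March 11 falls within the Winter window

Winter


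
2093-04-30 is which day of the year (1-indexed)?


Date: April 30, 2093
Days in months 1 through 3: 90
Plus 30 days in April

Day of year: 120


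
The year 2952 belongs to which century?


Century = (year - 1) // 100 + 1
= (2952 - 1) // 100 + 1
= 2951 // 100 + 1
= 29 + 1

30th century


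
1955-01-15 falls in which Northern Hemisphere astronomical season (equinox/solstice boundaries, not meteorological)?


Date: January 15
Astronomical Winter (approx.; exact equinox/solstice day varies by year): December 21 to March 19
January 15 falls within the Winter window

Winter


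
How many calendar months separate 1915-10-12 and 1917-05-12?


From October 1915 to May 1917
2 years * 12 = 24 months, minus 5 months = 19

19 months


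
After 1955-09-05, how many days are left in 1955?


Day of year: 248 of 365
Remaining = 365 - 248

117 days


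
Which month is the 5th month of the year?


Month 5 of 12

May


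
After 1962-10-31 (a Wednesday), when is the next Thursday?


Current: Wednesday
Target: Thursday
Days ahead: 1

Next Thursday: 1962-11-01


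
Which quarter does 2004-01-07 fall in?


Month: January (month 1)
Q1: Jan-Mar, Q2: Apr-Jun, Q3: Jul-Sep, Q4: Oct-Dec

Q1


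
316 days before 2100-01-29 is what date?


Start: 2100-01-29, subtract 316 days
Back 29 days from January 29 reaches December 31, 2099 -> 287 left
December 2099 has 31 days -> back to November 30, 2099 -> 256 left
November 2099 has 30 days -> back to October 31, 2099 -> 226 left
October 2099 has 31 days -> back to September 30, 2099 -> 195 left
September 2099 has 30 days -> back to August 31, 2099 -> 165 left
August 2099 has 31 days -> back to July 31, 2099 -> 134 left
July 2099 has 31 days -> back to June 30, 2099 -> 103 left
June 2099 has 30 days -> back to May 31, 2099 -> 73 left
May 2099 has 31 days -> back to April 30, 2099 -> 42 left
April 2099 has 30 days -> back to March 31, 2099 -> 12 left
March 2099: 31 - 12 = 19 -> lands on March 19

Result: 2099-03-19


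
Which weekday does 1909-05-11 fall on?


Date: May 11, 1909
Anchor: Jan 1, 1909. With p = 1909 - 1 = 1908: (p + p//4 - p//100 + p//400) mod 7 = (1908 + 477 - 19 + 4) mod 7 = 2370 mod 7 = 4 -> Friday (Mon=0 ... Sun=6)
Days before May (Jan-Apr): 120; offset = 120 + 11 - 1 = 130
Weekday index = (4 + 130) mod 7 = 1

Day of the week: Tuesday


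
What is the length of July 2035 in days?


July 2035

31 days


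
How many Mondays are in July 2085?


July 2085 has 31 days
Anchor: Jan 1, 2085. With p = 2085 - 1 = 2084: (p + p//4 - p//100 + p//400) mod 7 = (2084 + 521 - 20 + 5) mod 7 = 2590 mod 7 = 0 -> Monday (Mon=0 ... Sun=6)
Days before July (Jan-Jun): 181; July 1 index = (0 + 181) mod 7 = 6 -> Sunday
First Monday is July 2
Mondays: 2, 9, 16, 23, 30

5 Mondays


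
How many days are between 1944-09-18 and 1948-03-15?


From 1944-09-18 to 1948-03-15
1944-09-18: days before September = 31 + 29 + 31 + 30 + 31 + 30 + 31 + 31 = 244 (1944 is a leap year); day of year = 244 + 18 = 262
1948-03-15: days before March = 31 + 29 = 60 (1948 is a leap year); day of year = 60 + 15 = 75
Rest of 1944: 366 - 262 = 104
Full years 1945 (365), 1946 (365), 1947 (365): 1095
Total = 104 + 1095 + 75 = 1274

1274 days


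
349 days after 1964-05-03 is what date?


Start: 1964-05-03, add 349 days
May 1964 has 31 days: 31 - 3 = 28 days to May 31 -> 321 left
June 1964 has 30 days -> 291 left
July 1964 has 31 days -> 260 left
August 1964 has 31 days -> 229 left
September 1964 has 30 days -> 199 left
October 1964 has 31 days -> 168 left
November 1964 has 30 days -> 138 left
December 1964 has 31 days -> 107 left
January 1965 has 31 days -> 76 left
February 1965 has 28 days -> 48 left
March 1965 has 31 days -> 17 left
April 1965: 17 <= 30 -> lands on April 17

Result: 1965-04-17


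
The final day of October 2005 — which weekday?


October 2005 has 31 days
Anchor: Jan 1, 2005. With p = 2005 - 1 = 2004: (p + p//4 - p//100 + p//400) mod 7 = (2004 + 501 - 20 + 5) mod 7 = 2490 mod 7 = 5 -> Saturday (Mon=0 ... Sun=6)
Days before October (Jan-Sep): 273; October 1 index = (5 + 273) mod 7 = 5 -> Saturday
Last day offset: 31 - 1 = 30 days
Weekday index = (5 + 30) mod 7 = 0

Monday, October 31


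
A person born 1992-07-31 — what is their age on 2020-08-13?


Birth: 1992-07-31
Reference: 2020-08-13
Year difference: 2020 - 1992 = 28

28 years old


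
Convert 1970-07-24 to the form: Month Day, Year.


ISO 1970-07-24 parses as year=1970, month=07, day=24
Month 7 -> July

July 24, 1970


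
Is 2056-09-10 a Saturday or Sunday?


Anchor: Jan 1, 2056. With p = 2056 - 1 = 2055: (p + p//4 - p//100 + p//400) mod 7 = (2055 + 513 - 20 + 5) mod 7 = 2553 mod 7 = 5 -> Saturday (Mon=0 ... Sun=6)
Day of year: 254; offset = 253
Weekday index = (5 + 253) mod 7 = 6 -> Sunday
Weekend days: Saturday, Sunday

Yes


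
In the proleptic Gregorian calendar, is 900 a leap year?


Gregorian leap year rule: divisible by 4, but not by 100, unless also by 400.
900 is divisible by 100 but not 400 -> not a leap year

No


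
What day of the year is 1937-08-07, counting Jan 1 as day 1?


Date: August 7, 1937
Days in months 1 through 7: 212
Plus 7 days in August

Day of year: 219


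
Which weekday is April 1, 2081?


Target: April 1, 2081
Anchor: Jan 1, 2081. With p = 2081 - 1 = 2080: (p + p//4 - p//100 + p//400) mod 7 = (2080 + 520 - 20 + 5) mod 7 = 2585 mod 7 = 2 -> Wednesday (Mon=0 ... Sun=6)
Days before April (Jan-Mar): 90 days
Weekday index = (2 + 90) mod 7 = 1

Tuesday


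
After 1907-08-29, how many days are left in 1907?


Day of year: 241 of 365
Remaining = 365 - 241

124 days


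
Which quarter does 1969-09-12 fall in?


Month: September (month 9)
Q1: Jan-Mar, Q2: Apr-Jun, Q3: Jul-Sep, Q4: Oct-Dec

Q3


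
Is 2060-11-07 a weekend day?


Anchor: Jan 1, 2060. With p = 2060 - 1 = 2059: (p + p//4 - p//100 + p//400) mod 7 = (2059 + 514 - 20 + 5) mod 7 = 2558 mod 7 = 3 -> Thursday (Mon=0 ... Sun=6)
Day of year: 312; offset = 311
Weekday index = (3 + 311) mod 7 = 6 -> Sunday
Weekend days: Saturday, Sunday

Yes


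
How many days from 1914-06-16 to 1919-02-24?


From 1914-06-16 to 1919-02-24
1914-06-16: days before June = 31 + 28 + 31 + 30 + 31 = 151 (1914 is not a leap year); day of year = 151 + 16 = 167
1919-02-24: days before February = 31; day of year = 31 + 24 = 55
Rest of 1914: 365 - 167 = 198
Full years 1915 (365), 1916 (366), 1917 (365), 1918 (365): 1461
Total = 198 + 1461 + 55 = 1714

1714 days


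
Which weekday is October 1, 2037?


Target: October 1, 2037
Anchor: Jan 1, 2037. With p = 2037 - 1 = 2036: (p + p//4 - p//100 + p//400) mod 7 = (2036 + 509 - 20 + 5) mod 7 = 2530 mod 7 = 3 -> Thursday (Mon=0 ... Sun=6)
Days before October (Jan-Sep): 273 days
Weekday index = (3 + 273) mod 7 = 3

Thursday


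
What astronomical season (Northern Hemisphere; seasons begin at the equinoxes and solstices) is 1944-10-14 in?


Date: October 14
Astronomical Autumn (approx.; exact equinox/solstice day varies by year): September 22 to December 20
October 14 falls within the Autumn window

Autumn


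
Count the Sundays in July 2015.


July 2015 has 31 days
Anchor: Jan 1, 2015. With p = 2015 - 1 = 2014: (p + p//4 - p//100 + p//400) mod 7 = (2014 + 503 - 20 + 5) mod 7 = 2502 mod 7 = 3 -> Thursday (Mon=0 ... Sun=6)
Days before July (Jan-Jun): 181; July 1 index = (3 + 181) mod 7 = 2 -> Wednesday
First Sunday is July 5
Sundays: 5, 12, 19, 26

4 Sundays


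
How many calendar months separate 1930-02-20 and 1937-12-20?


From February 1930 to December 1937
7 years * 12 = 84 months, plus 10 months = 94

94 months


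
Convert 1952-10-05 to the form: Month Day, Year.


ISO 1952-10-05 parses as year=1952, month=10, day=05
Month 10 -> October

October 5, 1952


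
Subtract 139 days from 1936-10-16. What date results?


Start: 1936-10-16, subtract 139 days
Back 16 days from October 16 reaches September 30, 1936 -> 123 left
September 1936 has 30 days -> back to August 31, 1936 -> 93 left
August 1936 has 31 days -> back to July 31, 1936 -> 62 left
July 1936 has 31 days -> back to June 30, 1936 -> 31 left
June 1936 has 30 days -> back to May 31, 1936 -> 1 left
May 1936: 31 - 1 = 30 -> lands on May 30

Result: 1936-05-30


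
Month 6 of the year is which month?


Month 6 of 12

June


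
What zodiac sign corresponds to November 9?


Date: November 9
Conventional tropical zodiac dates: Scorpio from October 23 onward; Sagittarius starts November 22
November 9 falls within the Scorpio range

Scorpio


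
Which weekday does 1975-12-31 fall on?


Date: December 31, 1975
Anchor: Jan 1, 1975. With p = 1975 - 1 = 1974: (p + p//4 - p//100 + p//400) mod 7 = (1974 + 493 - 19 + 4) mod 7 = 2452 mod 7 = 2 -> Wednesday (Mon=0 ... Sun=6)
Days before December (Jan-Nov): 334; offset = 334 + 31 - 1 = 364
Weekday index = (2 + 364) mod 7 = 2

Day of the week: Wednesday


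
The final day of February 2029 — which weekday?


February 2029 has 28 days
Anchor: Jan 1, 2029. With p = 2029 - 1 = 2028: (p + p//4 - p//100 + p//400) mod 7 = (2028 + 507 - 20 + 5) mod 7 = 2520 mod 7 = 0 -> Monday (Mon=0 ... Sun=6)
Days before February (Jan): 31; February 1 index = (0 + 31) mod 7 = 3 -> Thursday
Last day offset: 28 - 1 = 27 days
Weekday index = (3 + 27) mod 7 = 2

Wednesday, February 28


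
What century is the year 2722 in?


Century = (year - 1) // 100 + 1
= (2722 - 1) // 100 + 1
= 2721 // 100 + 1
= 27 + 1

28th century


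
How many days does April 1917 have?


April 1917

30 days


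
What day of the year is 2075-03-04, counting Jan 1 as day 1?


Date: March 4, 2075
Days in months 1 through 2: 59
Plus 4 days in March

Day of year: 63


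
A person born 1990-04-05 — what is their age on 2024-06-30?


Birth: 1990-04-05
Reference: 2024-06-30
Year difference: 2024 - 1990 = 34

34 years old


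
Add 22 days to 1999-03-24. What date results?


Start: 1999-03-24, add 22 days
March 1999 has 31 days: 31 - 24 = 7 days to March 31 -> 15 left
April 1999: 15 <= 30 -> lands on April 15

Result: 1999-04-15


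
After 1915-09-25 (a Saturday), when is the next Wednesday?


Current: Saturday
Target: Wednesday
Days ahead: 4

Next Wednesday: 1915-09-29


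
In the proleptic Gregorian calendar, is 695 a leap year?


Gregorian leap year rule: divisible by 4, but not by 100, unless also by 400.
695 is not divisible by 4 -> not a leap year

No


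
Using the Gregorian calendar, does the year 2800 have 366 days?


Gregorian leap year rule: divisible by 4, but not by 100, unless also by 400.
2800 is divisible by 400 -> leap year

Yes


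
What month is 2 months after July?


July is month 7
7 + 2 = 9

September


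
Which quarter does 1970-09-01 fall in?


Month: September (month 9)
Q1: Jan-Mar, Q2: Apr-Jun, Q3: Jul-Sep, Q4: Oct-Dec

Q3


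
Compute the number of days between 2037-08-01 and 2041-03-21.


From 2037-08-01 to 2041-03-21
2037-08-01: days before August = 31 + 28 + 31 + 30 + 31 + 30 + 31 = 212 (2037 is not a leap year); day of year = 212 + 1 = 213
2041-03-21: days before March = 31 + 28 = 59 (2041 is not a leap year); day of year = 59 + 21 = 80
Rest of 2037: 365 - 213 = 152
Full years 2038 (365), 2039 (365), 2040 (366): 1096
Total = 152 + 1096 + 80 = 1328

1328 days


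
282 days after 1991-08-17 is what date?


Start: 1991-08-17, add 282 days
August 1991 has 31 days: 31 - 17 = 14 days to August 31 -> 268 left
September 1991 has 30 days -> 238 left
October 1991 has 31 days -> 207 left
November 1991 has 30 days -> 177 left
December 1991 has 31 days -> 146 left
January 1992 has 31 days -> 115 left
February 1992 has 29 days -> 86 left
March 1992 has 31 days -> 55 left
April 1992 has 30 days -> 25 left
May 1992: 25 <= 31 -> lands on May 25

Result: 1992-05-25


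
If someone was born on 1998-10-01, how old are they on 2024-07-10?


Birth: 1998-10-01
Reference: 2024-07-10
Year difference: 2024 - 1998 = 26
Birthday not yet reached in 2024, subtract 1

25 years old


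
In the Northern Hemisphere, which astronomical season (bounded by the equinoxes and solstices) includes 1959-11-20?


Date: November 20
Astronomical Autumn (approx.; exact equinox/solstice day varies by year): September 22 to December 20
November 20 falls within the Autumn window

Autumn


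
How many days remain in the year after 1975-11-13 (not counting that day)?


Day of year: 317 of 365
Remaining = 365 - 317

48 days


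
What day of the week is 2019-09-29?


Date: September 29, 2019
Anchor: Jan 1, 2019. With p = 2019 - 1 = 2018: (p + p//4 - p//100 + p//400) mod 7 = (2018 + 504 - 20 + 5) mod 7 = 2507 mod 7 = 1 -> Tuesday (Mon=0 ... Sun=6)
Days before September (Jan-Aug): 243; offset = 243 + 29 - 1 = 271
Weekday index = (1 + 271) mod 7 = 6

Day of the week: Sunday


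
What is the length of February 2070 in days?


February 2070 (leap year: no)

28 days


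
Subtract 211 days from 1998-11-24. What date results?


Start: 1998-11-24, subtract 211 days
Back 24 days from November 24 reaches October 31, 1998 -> 187 left
October 1998 has 31 days -> back to September 30, 1998 -> 156 left
September 1998 has 30 days -> back to August 31, 1998 -> 126 left
August 1998 has 31 days -> back to July 31, 1998 -> 95 left
July 1998 has 31 days -> back to June 30, 1998 -> 64 left
June 1998 has 30 days -> back to May 31, 1998 -> 34 left
May 1998 has 31 days -> back to April 30, 1998 -> 3 left
April 1998: 30 - 3 = 27 -> lands on April 27

Result: 1998-04-27


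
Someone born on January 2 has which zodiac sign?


Date: January 2
Conventional tropical zodiac dates: Capricorn from December 22 onward; Aquarius starts January 20
January 2 falls within the Capricorn range

Capricorn


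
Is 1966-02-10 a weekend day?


Anchor: Jan 1, 1966. With p = 1966 - 1 = 1965: (p + p//4 - p//100 + p//400) mod 7 = (1965 + 491 - 19 + 4) mod 7 = 2441 mod 7 = 5 -> Saturday (Mon=0 ... Sun=6)
Day of year: 41; offset = 40
Weekday index = (5 + 40) mod 7 = 3 -> Thursday
Weekend days: Saturday, Sunday

No


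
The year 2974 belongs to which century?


Century = (year - 1) // 100 + 1
= (2974 - 1) // 100 + 1
= 2973 // 100 + 1
= 29 + 1

30th century


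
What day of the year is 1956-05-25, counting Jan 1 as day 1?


Date: May 25, 1956
Days in months 1 through 4: 121
Plus 25 days in May

Day of year: 146


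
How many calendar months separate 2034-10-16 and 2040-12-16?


From October 2034 to December 2040
6 years * 12 = 72 months, plus 2 months = 74

74 months


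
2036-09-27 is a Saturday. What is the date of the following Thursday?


Current: Saturday
Target: Thursday
Days ahead: 5

Next Thursday: 2036-10-02


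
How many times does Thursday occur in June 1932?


June 1932 has 30 days
Anchor: Jan 1, 1932. With p = 1932 - 1 = 1931: (p + p//4 - p//100 + p//400) mod 7 = (1931 + 482 - 19 + 4) mod 7 = 2398 mod 7 = 4 -> Friday (Mon=0 ... Sun=6)
Days before June (Jan-May): 152; June 1 index = (4 + 152) mod 7 = 2 -> Wednesday
First Thursday is June 2
Thursdays: 2, 9, 16, 23, 30

5 Thursdays


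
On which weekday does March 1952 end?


March 1952 has 31 days
Anchor: Jan 1, 1952. With p = 1952 - 1 = 1951: (p + p//4 - p//100 + p//400) mod 7 = (1951 + 487 - 19 + 4) mod 7 = 2423 mod 7 = 1 -> Tuesday (Mon=0 ... Sun=6)
Days before March (Jan-Feb): 60; March 1 index = (1 + 60) mod 7 = 5 -> Saturday
Last day offset: 31 - 1 = 30 days
Weekday index = (5 + 30) mod 7 = 0

Monday, March 31


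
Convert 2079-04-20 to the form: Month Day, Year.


ISO 2079-04-20 parses as year=2079, month=04, day=20
Month 4 -> April

April 20, 2079


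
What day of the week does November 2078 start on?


Target: November 1, 2078
Anchor: Jan 1, 2078. With p = 2078 - 1 = 2077: (p + p//4 - p//100 + p//400) mod 7 = (2077 + 519 - 20 + 5) mod 7 = 2581 mod 7 = 5 -> Saturday (Mon=0 ... Sun=6)
Days before November (Jan-Oct): 304 days
Weekday index = (5 + 304) mod 7 = 1

Tuesday


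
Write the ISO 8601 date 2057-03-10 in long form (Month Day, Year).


ISO 2057-03-10 parses as year=2057, month=03, day=10
Month 3 -> March

March 10, 2057


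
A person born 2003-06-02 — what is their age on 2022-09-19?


Birth: 2003-06-02
Reference: 2022-09-19
Year difference: 2022 - 2003 = 19

19 years old


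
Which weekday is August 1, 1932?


Target: August 1, 1932
Anchor: Jan 1, 1932. With p = 1932 - 1 = 1931: (p + p//4 - p//100 + p//400) mod 7 = (1931 + 482 - 19 + 4) mod 7 = 2398 mod 7 = 4 -> Friday (Mon=0 ... Sun=6)
Days before August (Jan-Jul): 213 days
Weekday index = (4 + 213) mod 7 = 0

Monday


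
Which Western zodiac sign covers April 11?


Date: April 11
Conventional tropical zodiac dates: Aries from March 21 onward; Taurus starts April 20
April 11 falls within the Aries range

Aries


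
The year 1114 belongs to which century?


Century = (year - 1) // 100 + 1
= (1114 - 1) // 100 + 1
= 1113 // 100 + 1
= 11 + 1

12th century


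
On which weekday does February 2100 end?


February 2100 has 28 days
Anchor: Jan 1, 2100. With p = 2100 - 1 = 2099: (p + p//4 - p//100 + p//400) mod 7 = (2099 + 524 - 20 + 5) mod 7 = 2608 mod 7 = 4 -> Friday (Mon=0 ... Sun=6)
Days before February (Jan): 31; February 1 index = (4 + 31) mod 7 = 0 -> Monday
Last day offset: 28 - 1 = 27 days
Weekday index = (0 + 27) mod 7 = 6

Sunday, February 28


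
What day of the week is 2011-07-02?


Date: July 2, 2011
Anchor: Jan 1, 2011. With p = 2011 - 1 = 2010: (p + p//4 - p//100 + p//400) mod 7 = (2010 + 502 - 20 + 5) mod 7 = 2497 mod 7 = 5 -> Saturday (Mon=0 ... Sun=6)
Days before July (Jan-Jun): 181; offset = 181 + 2 - 1 = 182
Weekday index = (5 + 182) mod 7 = 5

Day of the week: Saturday


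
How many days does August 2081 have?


August 2081

31 days


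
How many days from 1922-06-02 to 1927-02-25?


From 1922-06-02 to 1927-02-25
1922-06-02: days before June = 31 + 28 + 31 + 30 + 31 = 151 (1922 is not a leap year); day of year = 151 + 2 = 153
1927-02-25: days before February = 31; day of year = 31 + 25 = 56
Rest of 1922: 365 - 153 = 212
Full years 1923 (365), 1924 (366), 1925 (365), 1926 (365): 1461
Total = 212 + 1461 + 56 = 1729

1729 days


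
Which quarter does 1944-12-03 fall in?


Month: December (month 12)
Q1: Jan-Mar, Q2: Apr-Jun, Q3: Jul-Sep, Q4: Oct-Dec

Q4


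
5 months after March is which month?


March is month 3
3 + 5 = 8

August


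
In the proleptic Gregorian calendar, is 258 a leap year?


Gregorian leap year rule: divisible by 4, but not by 100, unless also by 400.
258 is not divisible by 4 -> not a leap year

No


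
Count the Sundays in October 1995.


October 1995 has 31 days
Anchor: Jan 1, 1995. With p = 1995 - 1 = 1994: (p + p//4 - p//100 + p//400) mod 7 = (1994 + 498 - 19 + 4) mod 7 = 2477 mod 7 = 6 -> Sunday (Mon=0 ... Sun=6)
Days before October (Jan-Sep): 273; October 1 index = (6 + 273) mod 7 = 6 -> Sunday
First Sunday is October 1
Sundays: 1, 8, 15, 22, 29

5 Sundays


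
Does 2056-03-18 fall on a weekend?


Anchor: Jan 1, 2056. With p = 2056 - 1 = 2055: (p + p//4 - p//100 + p//400) mod 7 = (2055 + 513 - 20 + 5) mod 7 = 2553 mod 7 = 5 -> Saturday (Mon=0 ... Sun=6)
Day of year: 78; offset = 77
Weekday index = (5 + 77) mod 7 = 5 -> Saturday
Weekend days: Saturday, Sunday

Yes


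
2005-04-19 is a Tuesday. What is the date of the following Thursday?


Current: Tuesday
Target: Thursday
Days ahead: 2

Next Thursday: 2005-04-21


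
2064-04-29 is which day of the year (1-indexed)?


Date: April 29, 2064
Days in months 1 through 3: 91
Plus 29 days in April

Day of year: 120


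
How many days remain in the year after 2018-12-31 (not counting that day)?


Day of year: 365 of 365
Remaining = 365 - 365

0 days


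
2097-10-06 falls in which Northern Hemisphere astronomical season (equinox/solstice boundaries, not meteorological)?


Date: October 6
Astronomical Autumn (approx.; exact equinox/solstice day varies by year): September 22 to December 20
October 6 falls within the Autumn window

Autumn


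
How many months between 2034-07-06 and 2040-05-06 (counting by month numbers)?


From July 2034 to May 2040
6 years * 12 = 72 months, minus 2 months = 70

70 months


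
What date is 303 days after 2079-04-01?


Start: 2079-04-01, add 303 days
April 2079 has 30 days: 30 - 1 = 29 days to April 30 -> 274 left
May 2079 has 31 days -> 243 left
June 2079 has 30 days -> 213 left
July 2079 has 31 days -> 182 left
August 2079 has 31 days -> 151 left
September 2079 has 30 days -> 121 left
October 2079 has 31 days -> 90 left
November 2079 has 30 days -> 60 left
December 2079 has 31 days -> 29 left
January 2080: 29 <= 31 -> lands on January 29

Result: 2080-01-29


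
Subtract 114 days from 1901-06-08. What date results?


Start: 1901-06-08, subtract 114 days
Back 8 days from June 8 reaches May 31, 1901 -> 106 left
May 1901 has 31 days -> back to April 30, 1901 -> 75 left
April 1901 has 30 days -> back to March 31, 1901 -> 45 left
March 1901 has 31 days -> back to February 28, 1901 -> 14 left
February 1901: 28 - 14 = 14 -> lands on February 14

Result: 1901-02-14


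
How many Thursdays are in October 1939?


October 1939 has 31 days
Anchor: Jan 1, 1939. With p = 1939 - 1 = 1938: (p + p//4 - p//100 + p//400) mod 7 = (1938 + 484 - 19 + 4) mod 7 = 2407 mod 7 = 6 -> Sunday (Mon=0 ... Sun=6)
Days before October (Jan-Sep): 273; October 1 index = (6 + 273) mod 7 = 6 -> Sunday
First Thursday is October 5
Thursdays: 5, 12, 19, 26

4 Thursdays


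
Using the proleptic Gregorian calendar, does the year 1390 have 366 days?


Gregorian leap year rule: divisible by 4, but not by 100, unless also by 400.
1390 is not divisible by 4 -> not a leap year

No


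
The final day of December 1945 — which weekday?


December 1945 has 31 days
Anchor: Jan 1, 1945. With p = 1945 - 1 = 1944: (p + p//4 - p//100 + p//400) mod 7 = (1944 + 486 - 19 + 4) mod 7 = 2415 mod 7 = 0 -> Monday (Mon=0 ... Sun=6)
Days before December (Jan-Nov): 334; December 1 index = (0 + 334) mod 7 = 5 -> Saturday
Last day offset: 31 - 1 = 30 days
Weekday index = (5 + 30) mod 7 = 0

Monday, December 31


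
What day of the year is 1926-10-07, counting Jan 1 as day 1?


Date: October 7, 1926
Days in months 1 through 9: 273
Plus 7 days in October

Day of year: 280


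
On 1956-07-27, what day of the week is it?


Date: July 27, 1956
Anchor: Jan 1, 1956. With p = 1956 - 1 = 1955: (p + p//4 - p//100 + p//400) mod 7 = (1955 + 488 - 19 + 4) mod 7 = 2428 mod 7 = 6 -> Sunday (Mon=0 ... Sun=6)
Days before July (Jan-Jun): 182; offset = 182 + 27 - 1 = 208
Weekday index = (6 + 208) mod 7 = 4

Day of the week: Friday


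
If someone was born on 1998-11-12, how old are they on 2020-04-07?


Birth: 1998-11-12
Reference: 2020-04-07
Year difference: 2020 - 1998 = 22
Birthday not yet reached in 2020, subtract 1

21 years old


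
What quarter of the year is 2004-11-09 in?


Month: November (month 11)
Q1: Jan-Mar, Q2: Apr-Jun, Q3: Jul-Sep, Q4: Oct-Dec

Q4


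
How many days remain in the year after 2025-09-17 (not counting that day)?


Day of year: 260 of 365
Remaining = 365 - 260

105 days


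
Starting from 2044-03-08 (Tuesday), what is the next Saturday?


Current: Tuesday
Target: Saturday
Days ahead: 4

Next Saturday: 2044-03-12


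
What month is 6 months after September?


September is month 9
9 + 6 = 15; wrap: 15 - 12 = 3

March


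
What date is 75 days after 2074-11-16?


Start: 2074-11-16, add 75 days
November 2074 has 30 days: 30 - 16 = 14 days to November 30 -> 61 left
December 2074 has 31 days -> 30 left
January 2075: 30 <= 31 -> lands on January 30

Result: 2075-01-30


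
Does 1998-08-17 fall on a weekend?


Anchor: Jan 1, 1998. With p = 1998 - 1 = 1997: (p + p//4 - p//100 + p//400) mod 7 = (1997 + 499 - 19 + 4) mod 7 = 2481 mod 7 = 3 -> Thursday (Mon=0 ... Sun=6)
Day of year: 229; offset = 228
Weekday index = (3 + 228) mod 7 = 0 -> Monday
Weekend days: Saturday, Sunday

No


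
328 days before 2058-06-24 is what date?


Start: 2058-06-24, subtract 328 days
Back 24 days from June 24 reaches May 31, 2058 -> 304 left
May 2058 has 31 days -> back to April 30, 2058 -> 273 left
April 2058 has 30 days -> back to March 31, 2058 -> 243 left
March 2058 has 31 days -> back to February 28, 2058 -> 212 left
February 2058 has 28 days -> back to January 31, 2058 -> 184 left
January 2058 has 31 days -> back to December 31, 2057 -> 153 left
December 2057 has 31 days -> back to November 30, 2057 -> 122 left
November 2057 has 30 days -> back to October 31, 2057 -> 92 left
October 2057 has 31 days -> back to September 30, 2057 -> 61 left
September 2057 has 30 days -> back to August 31, 2057 -> 31 left
August 2057 has 31 days -> back to July 31, 2057 -> 0 left
July 2057: 31 - 0 = 31 -> lands on July 31

Result: 2057-07-31


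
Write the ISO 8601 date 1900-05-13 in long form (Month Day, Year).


ISO 1900-05-13 parses as year=1900, month=05, day=13
Month 5 -> May

May 13, 1900


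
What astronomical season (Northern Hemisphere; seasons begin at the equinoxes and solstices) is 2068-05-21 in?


Date: May 21
Astronomical Spring (approx.; exact equinox/solstice day varies by year): March 20 to June 20
May 21 falls within the Spring window

Spring


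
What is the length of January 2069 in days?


January 2069

31 days


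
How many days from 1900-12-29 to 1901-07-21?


From 1900-12-29 to 1901-07-21
1900-12-29: days before December = 31 + 28 + 31 + 30 + 31 + 30 + 31 + 31 + 30 + 31 + 30 = 334 (1900 is not a leap year); day of year = 334 + 29 = 363
1901-07-21: days before July = 31 + 28 + 31 + 30 + 31 + 30 = 181 (1901 is not a leap year); day of year = 181 + 21 = 202
Rest of 1900: 365 - 363 = 2
Total = 2 + 202 = 204

204 days


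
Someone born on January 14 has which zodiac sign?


Date: January 14
Conventional tropical zodiac dates: Capricorn from December 22 onward; Aquarius starts January 20
January 14 falls within the Capricorn range

Capricorn


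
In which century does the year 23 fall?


Century = (year - 1) // 100 + 1
= (23 - 1) // 100 + 1
= 22 // 100 + 1
= 0 + 1

1st century


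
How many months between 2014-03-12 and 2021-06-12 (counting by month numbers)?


From March 2014 to June 2021
7 years * 12 = 84 months, plus 3 months = 87

87 months


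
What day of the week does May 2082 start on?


Target: May 1, 2082
Anchor: Jan 1, 2082. With p = 2082 - 1 = 2081: (p + p//4 - p//100 + p//400) mod 7 = (2081 + 520 - 20 + 5) mod 7 = 2586 mod 7 = 3 -> Thursday (Mon=0 ... Sun=6)
Days before May (Jan-Apr): 120 days
Weekday index = (3 + 120) mod 7 = 4

Friday


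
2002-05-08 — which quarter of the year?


Month: May (month 5)
Q1: Jan-Mar, Q2: Apr-Jun, Q3: Jul-Sep, Q4: Oct-Dec

Q2


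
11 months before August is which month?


August is month 8
8 - 11 = -3; wrap: -3 + 12 = 9

September


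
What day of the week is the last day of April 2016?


April 2016 has 30 days
Anchor: Jan 1, 2016. With p = 2016 - 1 = 2015: (p + p//4 - p//100 + p//400) mod 7 = (2015 + 503 - 20 + 5) mod 7 = 2503 mod 7 = 4 -> Friday (Mon=0 ... Sun=6)
Days before April (Jan-Mar): 91; April 1 index = (4 + 91) mod 7 = 4 -> Friday
Last day offset: 30 - 1 = 29 days
Weekday index = (4 + 29) mod 7 = 5

Saturday, April 30


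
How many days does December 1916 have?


December 1916

31 days


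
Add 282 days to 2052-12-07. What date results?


Start: 2052-12-07, add 282 days
December 2052 has 31 days: 31 - 7 = 24 days to December 31 -> 258 left
January 2053 has 31 days -> 227 left
February 2053 has 28 days -> 199 left
March 2053 has 31 days -> 168 left
April 2053 has 30 days -> 138 left
May 2053 has 31 days -> 107 left
June 2053 has 30 days -> 77 left
July 2053 has 31 days -> 46 left
August 2053 has 31 days -> 15 left
September 2053: 15 <= 30 -> lands on September 15

Result: 2053-09-15


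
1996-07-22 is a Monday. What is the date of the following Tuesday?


Current: Monday
Target: Tuesday
Days ahead: 1

Next Tuesday: 1996-07-23


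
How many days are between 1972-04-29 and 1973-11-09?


From 1972-04-29 to 1973-11-09
1972-04-29: days before April = 31 + 29 + 31 = 91 (1972 is a leap year); day of year = 91 + 29 = 120
1973-11-09: days before November = 31 + 28 + 31 + 30 + 31 + 30 + 31 + 31 + 30 + 31 = 304 (1973 is not a leap year); day of year = 304 + 9 = 313
Rest of 1972: 366 - 120 = 246
Total = 246 + 313 = 559

559 days


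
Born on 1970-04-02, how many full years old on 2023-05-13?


Birth: 1970-04-02
Reference: 2023-05-13
Year difference: 2023 - 1970 = 53

53 years old


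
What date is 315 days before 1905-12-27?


Start: 1905-12-27, subtract 315 days
Back 27 days from December 27 reaches November 30, 1905 -> 288 left
November 1905 has 30 days -> back to October 31, 1905 -> 258 left
October 1905 has 31 days -> back to September 30, 1905 -> 227 left
September 1905 has 30 days -> back to August 31, 1905 -> 197 left
August 1905 has 31 days -> back to July 31, 1905 -> 166 left
July 1905 has 31 days -> back to June 30, 1905 -> 135 left
June 1905 has 30 days -> back to May 31, 1905 -> 105 left
May 1905 has 31 days -> back to April 30, 1905 -> 74 left
April 1905 has 30 days -> back to March 31, 1905 -> 44 left
March 1905 has 31 days -> back to February 28, 1905 -> 13 left
February 1905: 28 - 13 = 15 -> lands on February 15

Result: 1905-02-15


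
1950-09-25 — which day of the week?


Date: September 25, 1950
Anchor: Jan 1, 1950. With p = 1950 - 1 = 1949: (p + p//4 - p//100 + p//400) mod 7 = (1949 + 487 - 19 + 4) mod 7 = 2421 mod 7 = 6 -> Sunday (Mon=0 ... Sun=6)
Days before September (Jan-Aug): 243; offset = 243 + 25 - 1 = 267
Weekday index = (6 + 267) mod 7 = 0

Day of the week: Monday


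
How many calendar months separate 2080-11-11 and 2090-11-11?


From November 2080 to November 2090
10 years * 12 = 120 months = 120

120 months


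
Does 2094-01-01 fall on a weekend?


Anchor: Jan 1, 2094. With p = 2094 - 1 = 2093: (p + p//4 - p//100 + p//400) mod 7 = (2093 + 523 - 20 + 5) mod 7 = 2601 mod 7 = 4 -> Friday (Mon=0 ... Sun=6)
Day of year: 1; offset = 0
Weekday index = (4 + 0) mod 7 = 4 -> Friday
Weekend days: Saturday, Sunday

No


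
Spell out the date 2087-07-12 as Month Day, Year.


ISO 2087-07-12 parses as year=2087, month=07, day=12
Month 7 -> July

July 12, 2087


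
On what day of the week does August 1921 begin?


Target: August 1, 1921
Anchor: Jan 1, 1921. With p = 1921 - 1 = 1920: (p + p//4 - p//100 + p//400) mod 7 = (1920 + 480 - 19 + 4) mod 7 = 2385 mod 7 = 5 -> Saturday (Mon=0 ... Sun=6)
Days before August (Jan-Jul): 212 days
Weekday index = (5 + 212) mod 7 = 0

Monday


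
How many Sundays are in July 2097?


July 2097 has 31 days
Anchor: Jan 1, 2097. With p = 2097 - 1 = 2096: (p + p//4 - p//100 + p//400) mod 7 = (2096 + 524 - 20 + 5) mod 7 = 2605 mod 7 = 1 -> Tuesday (Mon=0 ... Sun=6)
Days before July (Jan-Jun): 181; July 1 index = (1 + 181) mod 7 = 0 -> Monday
First Sunday is July 7
Sundays: 7, 14, 21, 28

4 Sundays


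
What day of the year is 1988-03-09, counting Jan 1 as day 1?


Date: March 9, 1988
Days in months 1 through 2: 60
Plus 9 days in March

Day of year: 69


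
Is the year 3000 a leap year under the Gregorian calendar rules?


Gregorian leap year rule: divisible by 4, but not by 100, unless also by 400.
3000 is divisible by 100 but not 400 -> not a leap year

No


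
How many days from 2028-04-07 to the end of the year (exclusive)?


Day of year: 98 of 366
Remaining = 366 - 98

268 days


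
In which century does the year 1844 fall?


Century = (year - 1) // 100 + 1
= (1844 - 1) // 100 + 1
= 1843 // 100 + 1
= 18 + 1

19th century


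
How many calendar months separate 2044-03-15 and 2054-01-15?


From March 2044 to January 2054
10 years * 12 = 120 months, minus 2 months = 118

118 months


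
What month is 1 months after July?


July is month 7
7 + 1 = 8

August


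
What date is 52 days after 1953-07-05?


Start: 1953-07-05, add 52 days
July 1953 has 31 days: 31 - 5 = 26 days to July 31 -> 26 left
August 1953: 26 <= 31 -> lands on August 26

Result: 1953-08-26


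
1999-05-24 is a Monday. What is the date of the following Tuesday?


Current: Monday
Target: Tuesday
Days ahead: 1

Next Tuesday: 1999-05-25


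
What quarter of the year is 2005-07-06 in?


Month: July (month 7)
Q1: Jan-Mar, Q2: Apr-Jun, Q3: Jul-Sep, Q4: Oct-Dec

Q3


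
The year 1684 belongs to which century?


Century = (year - 1) // 100 + 1
= (1684 - 1) // 100 + 1
= 1683 // 100 + 1
= 16 + 1

17th century


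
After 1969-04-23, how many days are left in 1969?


Day of year: 113 of 365
Remaining = 365 - 113

252 days


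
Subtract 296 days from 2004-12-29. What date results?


Start: 2004-12-29, subtract 296 days
Back 29 days from December 29 reaches November 30, 2004 -> 267 left
November 2004 has 30 days -> back to October 31, 2004 -> 237 left
October 2004 has 31 days -> back to September 30, 2004 -> 206 left
September 2004 has 30 days -> back to August 31, 2004 -> 176 left
August 2004 has 31 days -> back to July 31, 2004 -> 145 left
July 2004 has 31 days -> back to June 30, 2004 -> 114 left
June 2004 has 30 days -> back to May 31, 2004 -> 84 left
May 2004 has 31 days -> back to April 30, 2004 -> 53 left
April 2004 has 30 days -> back to March 31, 2004 -> 23 left
March 2004: 31 - 23 = 8 -> lands on March 8

Result: 2004-03-08


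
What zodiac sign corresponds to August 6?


Date: August 6
Conventional tropical zodiac dates: Leo from July 23 onward; Virgo starts August 23
August 6 falls within the Leo range

Leo


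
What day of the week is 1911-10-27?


Date: October 27, 1911
Anchor: Jan 1, 1911. With p = 1911 - 1 = 1910: (p + p//4 - p//100 + p//400) mod 7 = (1910 + 477 - 19 + 4) mod 7 = 2372 mod 7 = 6 -> Sunday (Mon=0 ... Sun=6)
Days before October (Jan-Sep): 273; offset = 273 + 27 - 1 = 299
Weekday index = (6 + 299) mod 7 = 4

Day of the week: Friday


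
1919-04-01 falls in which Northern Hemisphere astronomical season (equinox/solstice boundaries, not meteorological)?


Date: April 1
Astronomical Spring (approx.; exact equinox/solstice day varies by year): March 20 to June 20
April 1 falls within the Spring window

Spring


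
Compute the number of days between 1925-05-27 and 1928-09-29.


From 1925-05-27 to 1928-09-29
1925-05-27: days before May = 31 + 28 + 31 + 30 = 120 (1925 is not a leap year); day of year = 120 + 27 = 147
1928-09-29: days before September = 31 + 29 + 31 + 30 + 31 + 30 + 31 + 31 = 244 (1928 is a leap year); day of year = 244 + 29 = 273
Rest of 1925: 365 - 147 = 218
Full years 1926 (365), 1927 (365): 730
Total = 218 + 730 + 273 = 1221

1221 days


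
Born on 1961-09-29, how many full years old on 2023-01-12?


Birth: 1961-09-29
Reference: 2023-01-12
Year difference: 2023 - 1961 = 62
Birthday not yet reached in 2023, subtract 1

61 years old


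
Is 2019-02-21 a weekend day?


Anchor: Jan 1, 2019. With p = 2019 - 1 = 2018: (p + p//4 - p//100 + p//400) mod 7 = (2018 + 504 - 20 + 5) mod 7 = 2507 mod 7 = 1 -> Tuesday (Mon=0 ... Sun=6)
Day of year: 52; offset = 51
Weekday index = (1 + 51) mod 7 = 3 -> Thursday
Weekend days: Saturday, Sunday

No
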